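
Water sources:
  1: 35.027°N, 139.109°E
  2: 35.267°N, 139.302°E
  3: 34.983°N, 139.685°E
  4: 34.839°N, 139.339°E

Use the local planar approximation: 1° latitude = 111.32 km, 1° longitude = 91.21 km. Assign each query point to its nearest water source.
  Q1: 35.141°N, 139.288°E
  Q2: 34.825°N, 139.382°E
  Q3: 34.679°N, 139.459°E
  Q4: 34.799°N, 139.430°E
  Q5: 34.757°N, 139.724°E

Q1→2; Q2→4; Q3→4; Q4→4; Q5→3

Q1 at 35.141°N, 139.288°E:
  1: √((-0.114·111.32)² + (-0.179·91.21)²) = √(161.04828 + 266.55754) = 20.679 km
  2: √((0.126·111.32)² + (0.014·91.21)²) = √(196.73765 + 1.63058) = 14.084 km
  3: √((-0.158·111.32)² + (0.397·91.21)²) = √(309.35744 + 1311.19090) = 40.256 km
  4: √((-0.302·111.32)² + (0.051·91.21)²) = √(1130.21296 + 21.63841) = 33.939 km
  → nearest: 2 (14.084 km)
Q2 at 34.825°N, 139.382°E:
  1: √((0.202·111.32)² + (-0.273·91.21)²) = √(505.64898 + 620.02643) = 33.551 km
  2: √((0.442·111.32)² + (-0.080·91.21)²) = √(2420.97851 + 53.24329) = 49.742 km
  3: √((0.158·111.32)² + (0.303·91.21)²) = √(309.35744 + 763.78332) = 32.759 km
  4: √((0.014·111.32)² + (-0.043·91.21)²) = √(2.42886 + 15.38232) = 4.220 km
  → nearest: 4 (4.220 km)
Q3 at 34.679°N, 139.459°E:
  1: √((0.348·111.32)² + (-0.350·91.21)²) = √(1500.73801 + 1019.10985) = 50.198 km
  2: √((0.588·111.32)² + (-0.157·91.21)²) = √(4284.50888 + 205.06154) = 67.004 km
  3: √((0.304·111.32)² + (0.226·91.21)²) = √(1145.23223 + 424.91473) = 39.625 km
  4: √((0.160·111.32)² + (-0.120·91.21)²) = √(317.23885 + 119.79740) = 20.905 km
  → nearest: 4 (20.905 km)
Q4 at 34.799°N, 139.430°E:
  1: √((0.228·111.32)² + (-0.321·91.21)²) = √(644.19313 + 857.22529) = 38.748 km
  2: √((0.468·111.32)² + (-0.128·91.21)²) = √(2714.17660 + 136.30282) = 53.390 km
  3: √((0.184·111.32)² + (0.255·91.21)²) = √(419.54837 + 540.96015) = 30.992 km
  4: √((0.040·111.32)² + (-0.091·91.21)²) = √(19.82743 + 68.89183) = 9.419 km
  → nearest: 4 (9.419 km)
Q5 at 34.757°N, 139.724°E:
  1: √((0.270·111.32)² + (-0.615·91.21)²) = √(903.38718 + 3146.55366) = 63.639 km
  2: √((0.510·111.32)² + (-0.422·91.21)²) = √(3223.19624 + 1481.52783) = 68.591 km
  3: √((0.226·111.32)² + (-0.039·91.21)²) = √(632.94107 + 12.65360) = 25.409 km
  4: √((0.082·111.32)² + (-0.385·91.21)²) = √(83.32477 + 1233.12292) = 36.283 km
  → nearest: 3 (25.409 km)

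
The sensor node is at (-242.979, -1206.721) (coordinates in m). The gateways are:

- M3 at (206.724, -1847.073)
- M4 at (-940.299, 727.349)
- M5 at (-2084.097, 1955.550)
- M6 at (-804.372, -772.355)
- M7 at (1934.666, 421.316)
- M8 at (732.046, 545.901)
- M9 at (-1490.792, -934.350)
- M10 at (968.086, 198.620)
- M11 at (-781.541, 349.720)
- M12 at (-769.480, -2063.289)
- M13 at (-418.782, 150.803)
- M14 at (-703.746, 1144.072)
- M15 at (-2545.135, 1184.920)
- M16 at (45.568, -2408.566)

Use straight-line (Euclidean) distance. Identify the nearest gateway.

M6

Distances from (-242.979, -1206.721):
M3: 782.485 m
M4: 2055.938 m
M5: 3659.190 m
M6: 709.814 m
M7: 2718.941 m
M8: 2005.582 m
M9: 1277.194 m
M10: 1855.172 m
M11: 1646.984 m
M12: 1005.441 m
M13: 1368.860 m
M14: 2395.524 m
M15: 3319.619 m
M16: 1235.998 m
Minimum: M6 at 709.814 m.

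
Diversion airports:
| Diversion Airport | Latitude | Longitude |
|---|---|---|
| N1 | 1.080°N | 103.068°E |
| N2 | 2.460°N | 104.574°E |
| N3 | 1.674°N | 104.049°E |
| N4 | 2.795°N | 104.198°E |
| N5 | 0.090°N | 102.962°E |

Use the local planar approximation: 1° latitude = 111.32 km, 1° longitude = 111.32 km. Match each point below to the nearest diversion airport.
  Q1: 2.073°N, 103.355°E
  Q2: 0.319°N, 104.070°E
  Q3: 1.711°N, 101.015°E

Q1→N3; Q2→N5; Q3→N1

Q1 at 2.073°N, 103.355°E:
  N1: 115.065 km
  N2: 142.373 km
  N3: 89.114 km
  N4: 123.557 km
  N5: 225.041 km
  → nearest: N3 (89.114 km)
Q2 at 0.319°N, 104.070°E:
  N1: 140.065 km
  N2: 244.851 km
  N3: 150.857 km
  N4: 275.996 km
  N5: 125.949 km
  → nearest: N5 (125.949 km)
Q3 at 1.711°N, 101.015°E:
  N1: 239.091 km
  N2: 404.866 km
  N3: 337.770 km
  N4: 374.316 km
  N5: 282.025 km
  → nearest: N1 (239.091 km)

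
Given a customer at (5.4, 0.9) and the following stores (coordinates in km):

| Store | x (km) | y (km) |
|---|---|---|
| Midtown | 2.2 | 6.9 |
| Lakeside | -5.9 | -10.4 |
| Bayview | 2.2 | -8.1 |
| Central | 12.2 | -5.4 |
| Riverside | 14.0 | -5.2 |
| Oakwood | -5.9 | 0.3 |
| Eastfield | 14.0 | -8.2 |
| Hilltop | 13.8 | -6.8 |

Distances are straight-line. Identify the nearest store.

Distances from (5.4, 0.9):
Midtown: √((-3.2)² + (6.0)²) = √(10.240 + 36.000) = 6.8 km
Lakeside: √((-11.3)² + (-11.3)²) = √(127.690 + 127.690) = 16.0 km
Bayview: √((-3.2)² + (-9.0)²) = √(10.240 + 81.000) = 9.6 km
Central: √((6.8)² + (-6.3)²) = √(46.240 + 39.690) = 9.3 km
Riverside: √((8.6)² + (-6.1)²) = √(73.960 + 37.210) = 10.5 km
Oakwood: √((-11.3)² + (-0.6)²) = √(127.690 + 0.360) = 11.3 km
Eastfield: √((8.6)² + (-9.1)²) = √(73.960 + 82.810) = 12.5 km
Hilltop: √((8.4)² + (-7.7)²) = √(70.560 + 59.290) = 11.4 km
Minimum: Midtown at 6.8 km.

Midtown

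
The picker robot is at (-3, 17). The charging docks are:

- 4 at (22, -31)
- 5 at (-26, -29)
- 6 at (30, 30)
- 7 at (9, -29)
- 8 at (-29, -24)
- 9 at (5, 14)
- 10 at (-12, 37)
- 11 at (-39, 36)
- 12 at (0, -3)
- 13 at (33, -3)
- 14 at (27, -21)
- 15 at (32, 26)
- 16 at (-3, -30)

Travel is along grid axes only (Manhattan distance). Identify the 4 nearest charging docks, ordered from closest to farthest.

9, 12, 10, 15

Distances from (-3, 17):
4: 73
5: 69
6: 46
7: 58
8: 67
9: 11
10: 29
11: 55
12: 23
13: 56
14: 68
15: 44
16: 47
Sorted: 9 (11) < 12 (23) < 10 (29) < 15 (44) < 6 (46) < 16 (47) < …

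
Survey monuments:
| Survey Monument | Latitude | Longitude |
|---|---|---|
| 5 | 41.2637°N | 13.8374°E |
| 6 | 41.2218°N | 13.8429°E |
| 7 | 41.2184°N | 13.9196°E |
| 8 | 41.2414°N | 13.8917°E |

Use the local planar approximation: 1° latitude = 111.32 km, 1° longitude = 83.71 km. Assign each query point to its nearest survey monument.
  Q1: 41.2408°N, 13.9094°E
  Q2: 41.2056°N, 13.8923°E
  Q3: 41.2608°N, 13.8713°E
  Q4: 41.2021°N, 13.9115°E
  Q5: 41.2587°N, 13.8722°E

Q1→8; Q2→7; Q3→8; Q4→7; Q5→8

Q1 at 41.2408°N, 13.9094°E:
  5: 6.5441 km
  6: 5.9550 km
  7: 2.6357 km
  8: 1.4832 km
  → nearest: 8 (1.4832 km)
Q2 at 41.2056°N, 13.8923°E:
  5: 7.9342 km
  6: 4.5114 km
  7: 2.6931 km
  8: 3.9856 km
  → nearest: 7 (2.6931 km)
Q3 at 41.2608°N, 13.8713°E:
  5: 2.8561 km
  6: 4.9498 km
  7: 6.2149 km
  8: 2.7532 km
  → nearest: 8 (2.7532 km)
Q4 at 41.2021°N, 13.9115°E:
  5: 9.2466 km
  6: 6.1470 km
  7: 1.9371 km
  8: 4.6783 km
  → nearest: 7 (1.9371 km)
Q5 at 41.2587°N, 13.8722°E:
  5: 2.9658 km
  6: 4.7842 km
  7: 5.9891 km
  8: 2.5246 km
  → nearest: 8 (2.5246 km)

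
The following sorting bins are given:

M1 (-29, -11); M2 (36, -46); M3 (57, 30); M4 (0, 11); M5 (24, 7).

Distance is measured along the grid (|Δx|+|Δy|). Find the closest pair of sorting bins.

M4 and M5

Pairwise distances:
M4–M5: 28
M1–M4: 51
M3–M5: 56
M2–M5: 65
M1–M5: 71
M3–M4: 76
M2–M4: 93
M2–M3: 97
M1–M2: 100
M1–M3: 127
Closest pair: M4–M5 at 28.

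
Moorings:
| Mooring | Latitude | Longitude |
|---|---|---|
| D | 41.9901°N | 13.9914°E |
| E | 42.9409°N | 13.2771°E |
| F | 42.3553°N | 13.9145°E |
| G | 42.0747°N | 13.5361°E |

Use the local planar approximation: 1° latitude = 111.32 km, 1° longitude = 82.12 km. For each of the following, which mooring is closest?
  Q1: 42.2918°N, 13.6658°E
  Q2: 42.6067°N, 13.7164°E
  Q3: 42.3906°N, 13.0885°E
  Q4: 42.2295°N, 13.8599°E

Q1 at 42.2918°N, 13.6658°E:
  D: 42.9291 km
  E: 78.9942 km
  F: 21.6120 km
  G: 26.4105 km
  → nearest: F (21.6120 km)
Q2 at 42.6067°N, 13.7164°E:
  D: 72.2595 km
  E: 51.8218 km
  F: 32.3706 km
  G: 61.0451 km
  → nearest: F (32.3706 km)
Q3 at 42.3906°N, 13.0885°E:
  D: 86.5179 km
  E: 63.1869 km
  F: 67.9448 km
  G: 50.8696 km
  → nearest: G (50.8696 km)
Q4 at 42.2295°N, 13.8599°E:
  D: 28.7548 km
  E: 92.5315 km
  F: 14.7043 km
  G: 31.6860 km
  → nearest: F (14.7043 km)

Q1→F; Q2→F; Q3→G; Q4→F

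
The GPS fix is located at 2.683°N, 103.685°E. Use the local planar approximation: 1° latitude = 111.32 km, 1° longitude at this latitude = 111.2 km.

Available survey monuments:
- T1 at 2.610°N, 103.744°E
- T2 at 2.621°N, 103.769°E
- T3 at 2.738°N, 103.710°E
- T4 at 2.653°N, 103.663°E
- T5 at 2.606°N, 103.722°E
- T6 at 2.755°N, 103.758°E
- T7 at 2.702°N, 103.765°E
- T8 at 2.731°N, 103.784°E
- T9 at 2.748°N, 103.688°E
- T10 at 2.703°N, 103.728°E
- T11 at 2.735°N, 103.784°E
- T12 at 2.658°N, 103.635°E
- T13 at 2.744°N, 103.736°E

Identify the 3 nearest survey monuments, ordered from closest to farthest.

Distances from 2.683°N, 103.685°E:
T1: 10.444 km
T2: 11.614 km
T3: 6.724 km
T4: 4.140 km
T5: 9.508 km
T6: 11.408 km
T7: 9.144 km
T8: 12.237 km
T9: 7.243 km
T10: 5.275 km
T11: 12.438 km
T12: 6.218 km
T13: 8.847 km
Sorted: T4 (4.140 km) < T10 (5.275 km) < T12 (6.218 km) < T3 (6.724 km) < T9 (7.243 km) < …

T4, T10, T12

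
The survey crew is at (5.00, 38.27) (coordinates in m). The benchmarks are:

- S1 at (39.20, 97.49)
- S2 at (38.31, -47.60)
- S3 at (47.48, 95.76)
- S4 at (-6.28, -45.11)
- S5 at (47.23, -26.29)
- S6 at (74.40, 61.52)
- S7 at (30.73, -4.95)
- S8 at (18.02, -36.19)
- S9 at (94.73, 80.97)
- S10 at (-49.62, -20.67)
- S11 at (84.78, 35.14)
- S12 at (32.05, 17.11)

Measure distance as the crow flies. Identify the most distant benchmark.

S9

Distances from (5.00, 38.27):
S1: √((34.20)² + (59.22)²) = √(1169.6400 + 3507.0084) = 68.39 m
S2: √((33.31)² + (-85.87)²) = √(1109.5561 + 7373.6569) = 92.10 m
S3: √((42.48)² + (57.49)²) = √(1804.5504 + 3305.1001) = 71.48 m
S4: √((-11.28)² + (-83.38)²) = √(127.2384 + 6952.2244) = 84.14 m
S5: √((42.23)² + (-64.56)²) = √(1783.3729 + 4167.9936) = 77.15 m
S6: √((69.40)² + (23.25)²) = √(4816.3600 + 540.5625) = 73.19 m
S7: √((25.73)² + (-43.22)²) = √(662.0329 + 1867.9684) = 50.30 m
S8: √((13.02)² + (-74.46)²) = √(169.5204 + 5544.2916) = 75.59 m
S9: √((89.73)² + (42.70)²) = √(8051.4729 + 1823.2900) = 99.37 m
S10: √((-54.62)² + (-58.94)²) = √(2983.3444 + 3473.9236) = 80.36 m
S11: √((79.78)² + (-3.13)²) = √(6364.8484 + 9.7969) = 79.84 m
S12: √((27.05)² + (-21.16)²) = √(731.7025 + 447.7456) = 34.34 m
Maximum: S9 at 99.37 m.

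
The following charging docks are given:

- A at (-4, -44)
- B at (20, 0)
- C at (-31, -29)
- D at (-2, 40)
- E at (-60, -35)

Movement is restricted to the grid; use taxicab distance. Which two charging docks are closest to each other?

C and E

Pairwise distances:
A–B: |24| + |44| = 24 + 44 = 68
A–C: |-27| + |15| = 27 + 15 = 42
A–D: |2| + |84| = 2 + 84 = 86
A–E: |-56| + |9| = 56 + 9 = 65
B–C: |-51| + |-29| = 51 + 29 = 80
B–D: |-22| + |40| = 22 + 40 = 62
B–E: |-80| + |-35| = 80 + 35 = 115
C–D: |29| + |69| = 29 + 69 = 98
C–E: |-29| + |-6| = 29 + 6 = 35
D–E: |-58| + |-75| = 58 + 75 = 133
Closest pair: C–E at 35.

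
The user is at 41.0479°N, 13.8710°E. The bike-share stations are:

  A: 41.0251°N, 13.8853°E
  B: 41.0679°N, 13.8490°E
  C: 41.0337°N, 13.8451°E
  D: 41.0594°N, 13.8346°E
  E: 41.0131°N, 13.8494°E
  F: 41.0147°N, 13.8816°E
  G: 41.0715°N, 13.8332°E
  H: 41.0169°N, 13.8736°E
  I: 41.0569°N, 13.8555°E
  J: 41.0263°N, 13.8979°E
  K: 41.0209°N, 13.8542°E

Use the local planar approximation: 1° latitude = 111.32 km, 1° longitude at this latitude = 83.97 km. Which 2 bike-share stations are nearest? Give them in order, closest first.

I, C

Distances from 41.0479°N, 13.8710°E:
A: √((-0.0228·111.32)² + (0.0143·83.97)²) = √(6.441931 + 1.441851) = 2.8078 km
B: √((0.0200·111.32)² + (-0.0220·83.97)²) = √(4.956857 + 3.412665) = 2.8930 km
C: √((-0.0142·111.32)² + (-0.0259·83.97)²) = √(2.498752 + 4.729855) = 2.6886 km
D: √((0.0115·111.32)² + (-0.0364·83.97)²) = √(1.638861 + 9.342241) = 3.3138 km
E: √((-0.0348·111.32)² + (-0.0216·83.97)²) = √(15.007380 + 3.289696) = 4.2775 km
F: √((-0.0332·111.32)² + (0.0106·83.97)²) = √(13.659115 + 0.792246) = 3.8015 km
G: √((0.0236·111.32)² + (-0.0378·83.97)²) = √(6.901928 + 10.074695) = 4.1203 km
H: √((-0.0310·111.32)² + (0.0026·83.97)²) = √(11.908849 + 0.047664) = 3.4578 km
I: √((0.0090·111.32)² + (-0.0155·83.97)²) = √(1.003764 + 1.693993) = 1.6425 km
J: √((-0.0216·111.32)² + (0.0269·83.97)²) = √(5.781678 + 5.102146) = 3.2991 km
K: √((-0.0270·111.32)² + (-0.0168·83.97)²) = √(9.033872 + 1.990063) = 3.3202 km
Sorted: I (1.6425 km) < C (2.6886 km) < A (2.8078 km) < B (2.8930 km) < …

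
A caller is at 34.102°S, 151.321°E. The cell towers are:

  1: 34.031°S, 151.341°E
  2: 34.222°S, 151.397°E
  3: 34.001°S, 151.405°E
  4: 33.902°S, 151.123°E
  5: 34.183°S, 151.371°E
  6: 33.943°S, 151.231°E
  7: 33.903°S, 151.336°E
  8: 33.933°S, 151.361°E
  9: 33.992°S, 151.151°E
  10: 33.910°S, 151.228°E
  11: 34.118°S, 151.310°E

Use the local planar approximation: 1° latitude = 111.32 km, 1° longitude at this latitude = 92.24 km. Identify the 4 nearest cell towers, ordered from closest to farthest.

11, 1, 5, 3

Distances from 34.102°S, 151.321°E:
1: √((0.071·111.32)² + (0.020·92.24)²) = √(62.46879 + 3.40329) = 8.116 km
2: √((-0.120·111.32)² + (0.076·92.24)²) = √(178.44685 + 49.14346) = 15.086 km
3: √((0.101·111.32)² + (0.084·92.24)²) = √(126.41224 + 60.03398) = 13.655 km
4: √((0.200·111.32)² + (-0.198·92.24)²) = √(495.68570 + 333.55616) = 28.797 km
5: √((-0.081·111.32)² + (0.050·92.24)²) = √(81.30485 + 21.27054) = 10.128 km
6: √((0.159·111.32)² + (-0.090·92.24)²) = √(313.28575 + 68.91656) = 19.550 km
7: √((0.199·111.32)² + (0.015·92.24)²) = √(490.74123 + 1.91435) = 22.196 km
8: √((0.169·111.32)² + (0.040·92.24)²) = √(353.93198 + 13.61315) = 19.171 km
9: √((0.110·111.32)² + (-0.170·92.24)²) = √(149.94492 + 245.88749) = 19.896 km
10: √((0.192·111.32)² + (-0.093·92.24)²) = √(456.82394 + 73.58757) = 23.031 km
11: √((-0.016·111.32)² + (-0.011·92.24)²) = √(3.17239 + 1.02949) = 2.050 km
Sorted: 11 (2.050 km) < 1 (8.116 km) < 5 (10.128 km) < 3 (13.655 km) < 2 (15.086 km) < 8 (19.171 km) < …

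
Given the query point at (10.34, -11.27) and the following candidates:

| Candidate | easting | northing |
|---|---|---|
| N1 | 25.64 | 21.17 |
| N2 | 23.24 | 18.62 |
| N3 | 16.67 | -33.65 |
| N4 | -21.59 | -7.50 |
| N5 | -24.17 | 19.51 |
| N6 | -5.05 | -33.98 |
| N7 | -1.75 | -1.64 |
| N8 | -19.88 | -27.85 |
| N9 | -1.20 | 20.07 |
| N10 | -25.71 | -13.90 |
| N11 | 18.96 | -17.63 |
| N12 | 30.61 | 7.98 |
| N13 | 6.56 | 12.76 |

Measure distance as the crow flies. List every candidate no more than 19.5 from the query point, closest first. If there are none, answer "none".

Distances from (10.34, -11.27):
N1: √((15.30)² + (32.44)²) = √(234.0900 + 1052.3536) = 35.87
N2: √((12.90)² + (29.89)²) = √(166.4100 + 893.4121) = 32.55
N3: √((6.33)² + (-22.38)²) = √(40.0689 + 500.8644) = 23.26
N4: √((-31.93)² + (3.77)²) = √(1019.5249 + 14.2129) = 32.15
N5: √((-34.51)² + (30.78)²) = √(1190.9401 + 947.4084) = 46.24
N6: √((-15.39)² + (-22.71)²) = √(236.8521 + 515.7441) = 27.43
N7: √((-12.09)² + (9.63)²) = √(146.1681 + 92.7369) = 15.46
N8: √((-30.22)² + (-16.58)²) = √(913.2484 + 274.8964) = 34.47
N9: √((-11.54)² + (31.34)²) = √(133.1716 + 982.1956) = 33.40
N10: √((-36.05)² + (-2.63)²) = √(1299.6025 + 6.9169) = 36.15
N11: √((8.62)² + (-6.36)²) = √(74.3044 + 40.4496) = 10.71
N12: √((20.27)² + (19.25)²) = √(410.8729 + 370.5625) = 27.95
N13: √((-3.78)² + (24.03)²) = √(14.2884 + 577.4409) = 24.33
Threshold 19.5: N11 (10.71), N7 (15.46) are within range.

N11, N7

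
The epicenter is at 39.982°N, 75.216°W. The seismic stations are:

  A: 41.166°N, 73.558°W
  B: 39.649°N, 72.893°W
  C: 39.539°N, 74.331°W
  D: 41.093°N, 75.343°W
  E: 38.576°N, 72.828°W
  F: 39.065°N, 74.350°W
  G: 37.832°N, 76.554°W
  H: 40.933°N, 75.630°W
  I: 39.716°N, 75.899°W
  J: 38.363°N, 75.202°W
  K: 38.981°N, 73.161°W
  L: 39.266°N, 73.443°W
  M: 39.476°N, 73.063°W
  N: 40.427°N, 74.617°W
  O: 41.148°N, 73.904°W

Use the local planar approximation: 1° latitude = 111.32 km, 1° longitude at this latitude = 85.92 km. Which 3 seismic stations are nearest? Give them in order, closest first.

I, N, C

Distances from 39.982°N, 75.216°W:
A: √((1.184·111.32)² + (1.658·85.92)²) = √(17371.99918 + 20293.52959) = 194.076 km
B: √((-0.333·111.32)² + (2.323·85.92)²) = √(1374.15228 + 39837.03033) = 203.005 km
C: √((-0.443·111.32)² + (0.885·85.92)²) = √(2431.94555 + 5781.95994) = 90.631 km
D: √((1.111·111.32)² + (-0.127·85.92)²) = √(15295.88160 + 119.06825) = 124.157 km
E: √((-1.406·111.32)² + (2.388·85.92)²) = √(24497.23321 + 42097.58491) = 258.060 km
F: √((-0.917·111.32)² + (0.866·85.92)²) = √(10420.41623 + 5536.35998) = 126.320 km
G: √((-2.150·111.32)² + (-1.338·85.92)²) = √(57282.67824 + 13216.02232) = 265.516 km
H: √((0.951·111.32)² + (-0.414·85.92)²) = √(11207.46598 + 1265.28750) = 111.681 km
I: √((-0.266·111.32)² + (-0.683·85.92)²) = √(876.81843 + 3443.73674) = 65.731 km
J: √((-1.619·111.32)² + (0.014·85.92)²) = √(32481.80037 + 1.44692) = 180.231 km
K: √((-1.001·111.32)² + (2.055·85.92)²) = √(12416.93908 + 31175.41110) = 208.788 km
L: √((-0.716·111.32)² + (1.773·85.92)²) = √(6352.90615 + 23206.30564) = 171.928 km
M: √((-0.506·111.32)² + (2.153·85.92)²) = √(3172.83457 + 34219.73140) = 193.372 km
N: √((0.445·111.32)² + (0.599·85.92)²) = √(2453.95400 + 2648.75739) = 71.433 km
O: √((1.166·111.32)² + (1.312·85.92)²) = √(16847.81155 + 12707.38555) = 171.916 km
Sorted: I (65.731 km) < N (71.433 km) < C (90.631 km) < H (111.681 km) < D (124.157 km) < …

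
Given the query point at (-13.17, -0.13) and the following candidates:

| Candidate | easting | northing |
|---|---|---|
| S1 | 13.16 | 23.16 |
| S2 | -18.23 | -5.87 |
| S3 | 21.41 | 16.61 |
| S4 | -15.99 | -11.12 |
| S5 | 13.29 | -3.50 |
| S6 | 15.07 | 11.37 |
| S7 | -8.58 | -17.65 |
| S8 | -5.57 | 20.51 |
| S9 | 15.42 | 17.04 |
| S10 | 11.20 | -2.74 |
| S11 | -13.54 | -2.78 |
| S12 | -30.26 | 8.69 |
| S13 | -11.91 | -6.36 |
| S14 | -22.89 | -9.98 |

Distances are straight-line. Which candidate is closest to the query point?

Distances from (-13.17, -0.13):
S1: √((26.33)² + (23.29)²) = √(693.2689 + 542.4241) = 35.15
S2: √((-5.06)² + (-5.74)²) = √(25.6036 + 32.9476) = 7.65
S3: √((34.58)² + (16.74)²) = √(1195.7764 + 280.2276) = 38.42
S4: √((-2.82)² + (-10.99)²) = √(7.9524 + 120.7801) = 11.35
S5: √((26.46)² + (-3.37)²) = √(700.1316 + 11.3569) = 26.67
S6: √((28.24)² + (11.50)²) = √(797.4976 + 132.2500) = 30.49
S7: √((4.59)² + (-17.52)²) = √(21.0681 + 306.9504) = 18.11
S8: √((7.60)² + (20.64)²) = √(57.7600 + 426.0096) = 21.99
S9: √((28.59)² + (17.17)²) = √(817.3881 + 294.8089) = 33.35
S10: √((24.37)² + (-2.61)²) = √(593.8969 + 6.8121) = 24.51
S11: √((-0.37)² + (-2.65)²) = √(0.1369 + 7.0225) = 2.68
S12: √((-17.09)² + (8.82)²) = √(292.0681 + 77.7924) = 19.23
S13: √((1.26)² + (-6.23)²) = √(1.5876 + 38.8129) = 6.36
S14: √((-9.72)² + (-9.85)²) = √(94.4784 + 97.0225) = 13.84
Minimum: S11 at 2.68.

S11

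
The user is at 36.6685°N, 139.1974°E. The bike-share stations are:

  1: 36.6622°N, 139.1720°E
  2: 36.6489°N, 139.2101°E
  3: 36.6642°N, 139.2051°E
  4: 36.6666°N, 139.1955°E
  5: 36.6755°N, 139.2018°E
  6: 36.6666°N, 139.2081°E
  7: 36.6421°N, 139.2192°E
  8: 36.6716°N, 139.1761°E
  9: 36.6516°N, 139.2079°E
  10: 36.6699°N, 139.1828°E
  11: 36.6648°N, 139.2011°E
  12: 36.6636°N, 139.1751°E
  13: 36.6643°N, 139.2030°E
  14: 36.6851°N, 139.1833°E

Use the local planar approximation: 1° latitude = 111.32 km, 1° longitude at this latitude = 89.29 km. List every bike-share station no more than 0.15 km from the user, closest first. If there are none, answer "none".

none

Distances from 36.6685°N, 139.1974°E:
1: 2.3739 km
2: 2.4590 km
3: 0.8378 km
4: 0.2711 km
5: 0.8727 km
6: 0.9785 km
7: 3.5250 km
8: 1.9329 km
9: 2.1020 km
10: 1.3129 km
11: 0.5280 km
12: 2.0645 km
13: 0.6846 km
14: 2.2360 km
Threshold 0.15 km: none within range.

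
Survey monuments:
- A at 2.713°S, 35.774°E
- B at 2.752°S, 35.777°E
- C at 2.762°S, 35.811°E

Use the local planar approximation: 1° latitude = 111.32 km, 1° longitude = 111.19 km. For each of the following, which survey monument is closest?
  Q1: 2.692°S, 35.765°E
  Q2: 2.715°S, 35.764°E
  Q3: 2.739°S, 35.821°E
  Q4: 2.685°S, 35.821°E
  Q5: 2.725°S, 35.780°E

Q1→A; Q2→A; Q3→C; Q4→A; Q5→A

Q1 at 2.692°S, 35.765°E:
  A: √((-0.021·111.32)² + (0.009·111.19)²) = √(5.46493 + 1.00142) = 2.543 km
  B: √((-0.060·111.32)² + (0.012·111.19)²) = √(44.61171 + 1.78030) = 6.811 km
  C: √((-0.070·111.32)² + (0.046·111.19)²) = √(60.72150 + 26.16057) = 9.321 km
  → nearest: A (2.543 km)
Q2 at 2.715°S, 35.764°E:
  A: √((0.002·111.32)² + (0.010·111.19)²) = √(0.04957 + 1.23632) = 1.134 km
  B: √((-0.037·111.32)² + (0.013·111.19)²) = √(16.96484 + 2.08938) = 4.365 km
  C: √((-0.047·111.32)² + (0.047·111.19)²) = √(27.37424 + 27.31034) = 7.395 km
  → nearest: A (1.134 km)
Q3 at 2.739°S, 35.821°E:
  A: √((0.026·111.32)² + (-0.047·111.19)²) = √(8.37709 + 27.31034) = 5.974 km
  B: √((-0.013·111.32)² + (-0.044·111.19)²) = √(2.09427 + 23.93519) = 5.102 km
  C: √((-0.023·111.32)² + (-0.010·111.19)²) = √(6.55544 + 1.23632) = 2.791 km
  → nearest: C (2.791 km)
Q4 at 2.685°S, 35.821°E:
  A: √((-0.028·111.32)² + (-0.047·111.19)²) = √(9.71544 + 27.31034) = 6.085 km
  B: √((-0.067·111.32)² + (-0.044·111.19)²) = √(55.62833 + 23.93519) = 8.920 km
  C: √((-0.077·111.32)² + (-0.010·111.19)²) = √(73.47301 + 1.23632) = 8.643 km
  → nearest: A (6.085 km)
Q5 at 2.725°S, 35.780°E:
  A: √((0.012·111.32)² + (-0.006·111.19)²) = √(1.78447 + 0.44508) = 1.493 km
  B: √((-0.027·111.32)² + (-0.003·111.19)²) = √(9.03387 + 0.11127) = 3.024 km
  C: √((-0.037·111.32)² + (0.031·111.19)²) = √(16.96484 + 11.88105) = 5.371 km
  → nearest: A (1.493 km)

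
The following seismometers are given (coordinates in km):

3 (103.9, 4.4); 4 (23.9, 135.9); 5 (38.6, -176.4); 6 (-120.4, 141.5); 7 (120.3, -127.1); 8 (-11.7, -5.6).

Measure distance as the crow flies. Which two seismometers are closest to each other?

5 and 7

Pairwise distances:
3–4: 153.9 km
3–5: 192.2 km
3–6: 262.9 km
3–7: 132.5 km
3–8: 116.0 km
4–5: 312.6 km
4–6: 144.4 km
4–7: 280.1 km
4–8: 145.9 km
5–6: 355.4 km
5–7: 95.4 km
5–8: 178.1 km
6–7: 360.7 km
6–8: 182.9 km
7–8: 179.4 km
Closest pair: 5–7 at 95.4 km.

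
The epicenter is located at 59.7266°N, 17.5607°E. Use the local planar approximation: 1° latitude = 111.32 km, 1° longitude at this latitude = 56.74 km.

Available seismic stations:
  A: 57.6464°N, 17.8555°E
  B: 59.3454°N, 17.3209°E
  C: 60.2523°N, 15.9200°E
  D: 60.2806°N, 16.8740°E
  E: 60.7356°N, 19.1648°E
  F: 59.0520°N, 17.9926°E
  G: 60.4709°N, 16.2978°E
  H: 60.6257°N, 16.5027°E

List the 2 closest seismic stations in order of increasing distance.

Distances from 59.7266°N, 17.5607°E:
A: 232.1712 km
B: 44.5632 km
C: 109.9594 km
D: 72.9485 km
E: 144.5691 km
F: 78.9938 km
G: 109.5434 km
H: 116.7102 km
Sorted: B (44.5632 km) < D (72.9485 km) < F (78.9938 km) < G (109.5434 km) < …

B, D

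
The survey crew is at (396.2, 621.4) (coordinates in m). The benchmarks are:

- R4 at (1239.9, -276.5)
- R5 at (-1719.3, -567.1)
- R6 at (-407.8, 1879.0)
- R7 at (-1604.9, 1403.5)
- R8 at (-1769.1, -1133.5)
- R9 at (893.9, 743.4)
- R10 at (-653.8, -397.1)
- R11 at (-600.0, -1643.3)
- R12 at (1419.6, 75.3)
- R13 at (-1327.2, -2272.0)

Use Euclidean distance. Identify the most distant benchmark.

Distances from (396.2, 621.4):
R4: √((843.7)² + (-897.9)²) = √(711829.690 + 806224.410) = 1232.1 m
R5: √((-2115.5)² + (-1188.5)²) = √(4475340.250 + 1412532.250) = 2426.5 m
R6: √((-804.0)² + (1257.6)²) = √(646416.000 + 1581557.760) = 1492.6 m
R7: √((-2001.1)² + (782.1)²) = √(4004401.210 + 611680.410) = 2148.5 m
R8: √((-2165.3)² + (-1754.9)²) = √(4688524.090 + 3079674.010) = 2787.1 m
R9: √((497.7)² + (122.0)²) = √(247705.290 + 14884.000) = 512.4 m
R10: √((-1050.0)² + (-1018.5)²) = √(1102500.000 + 1037342.250) = 1462.8 m
R11: √((-996.2)² + (-2264.7)²) = √(992414.440 + 5128866.090) = 2474.1 m
R12: √((1023.4)² + (-546.1)²) = √(1047347.560 + 298225.210) = 1160.0 m
R13: √((-1723.4)² + (-2893.4)²) = √(2970107.560 + 8371763.560) = 3367.8 m
Maximum: R13 at 3367.8 m.

R13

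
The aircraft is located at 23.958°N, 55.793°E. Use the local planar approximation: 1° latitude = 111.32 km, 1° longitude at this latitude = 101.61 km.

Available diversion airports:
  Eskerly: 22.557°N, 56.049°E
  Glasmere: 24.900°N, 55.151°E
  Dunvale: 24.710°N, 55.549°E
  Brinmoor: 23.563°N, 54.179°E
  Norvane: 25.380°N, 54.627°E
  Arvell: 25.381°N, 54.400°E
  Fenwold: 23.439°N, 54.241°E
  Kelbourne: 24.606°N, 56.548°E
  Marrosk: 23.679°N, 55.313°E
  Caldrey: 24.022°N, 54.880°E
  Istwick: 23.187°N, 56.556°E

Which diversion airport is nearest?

Distances from 23.958°N, 55.793°E:
Eskerly: √((-1.401·111.32)² + (0.256·101.61)²) = √(24323.30949 + 676.63247) = 158.114 km
Glasmere: √((0.942·111.32)² + (-0.642·101.61)²) = √(10996.34105 + 4255.42518) = 123.498 km
Dunvale: √((0.752·111.32)² + (-0.244·101.61)²) = √(7007.80610 + 614.68492) = 87.307 km
Brinmoor: √((-0.395·111.32)² + (-1.614·101.61)²) = √(1933.48402 + 26895.52112) = 169.791 km
Norvane: √((1.422·111.32)² + (-1.166·101.61)²) = √(25057.95287 + 14036.86114) = 197.724 km
Arvell: √((1.423·111.32)² + (-1.393·101.61)²) = √(25093.20852 + 20034.34442) = 212.432 km
Fenwold: √((-0.519·111.32)² + (-1.552·101.61)²) = √(3337.95987 + 24868.88629) = 167.949 km
Kelbourne: √((0.648·111.32)² + (0.755·101.61)²) = √(5203.51016 + 5885.27561) = 105.303 km
Marrosk: √((-0.279·111.32)² + (-0.480·101.61)²) = √(964.61676 + 2378.78602) = 57.822 km
Caldrey: √((0.064·111.32)² + (-0.913·101.61)²) = √(50.75822 + 8606.25991) = 93.043 km
Istwick: √((-0.771·111.32)² + (0.763·101.61)²) = √(7366.39752 + 6010.65746) = 115.659 km
Minimum: Marrosk at 57.822 km.

Marrosk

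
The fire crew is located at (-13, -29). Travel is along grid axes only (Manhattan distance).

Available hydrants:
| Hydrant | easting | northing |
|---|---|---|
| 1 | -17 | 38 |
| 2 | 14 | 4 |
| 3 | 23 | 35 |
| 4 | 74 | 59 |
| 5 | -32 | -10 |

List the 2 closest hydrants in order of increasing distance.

5, 2

Distances from (-13, -29):
1: |-4| + |67| = 4 + 67 = 71
2: |27| + |33| = 27 + 33 = 60
3: |36| + |64| = 36 + 64 = 100
4: |87| + |88| = 87 + 88 = 175
5: |-19| + |19| = 19 + 19 = 38
Sorted: 5 (38) < 2 (60) < 1 (71) < 3 (100) < …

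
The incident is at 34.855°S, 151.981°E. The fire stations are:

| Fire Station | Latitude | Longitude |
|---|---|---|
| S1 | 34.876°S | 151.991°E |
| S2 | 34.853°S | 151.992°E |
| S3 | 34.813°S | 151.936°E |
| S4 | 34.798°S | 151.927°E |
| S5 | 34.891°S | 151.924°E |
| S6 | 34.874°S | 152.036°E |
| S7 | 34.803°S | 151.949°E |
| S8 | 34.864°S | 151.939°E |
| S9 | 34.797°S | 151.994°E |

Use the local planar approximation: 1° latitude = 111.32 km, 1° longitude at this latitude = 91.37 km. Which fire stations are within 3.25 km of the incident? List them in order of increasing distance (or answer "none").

Distances from 34.855°S, 151.981°E:
S1: 2.510 km
S2: 1.029 km
S3: 6.226 km
S4: 8.038 km
S5: 6.571 km
S6: 5.452 km
S7: 6.485 km
S8: 3.966 km
S9: 6.565 km
Threshold 3.25 km: S2 (1.029 km), S1 (2.510 km) are within range.

S2, S1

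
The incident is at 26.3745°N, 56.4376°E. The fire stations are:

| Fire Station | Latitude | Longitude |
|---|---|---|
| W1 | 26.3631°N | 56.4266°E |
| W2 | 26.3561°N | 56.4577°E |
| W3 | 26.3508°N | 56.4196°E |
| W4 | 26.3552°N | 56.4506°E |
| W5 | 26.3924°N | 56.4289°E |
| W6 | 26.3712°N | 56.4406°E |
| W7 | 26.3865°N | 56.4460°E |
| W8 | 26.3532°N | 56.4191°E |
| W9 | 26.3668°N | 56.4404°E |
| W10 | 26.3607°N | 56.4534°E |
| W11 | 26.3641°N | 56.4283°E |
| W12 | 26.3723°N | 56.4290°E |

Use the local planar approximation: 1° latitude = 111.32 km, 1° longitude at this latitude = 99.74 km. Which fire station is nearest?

Distances from 26.3745°N, 56.4376°E:
W1: √((-0.0114·111.32)² + (-0.0110·99.74)²) = √(1.610483 + 1.203716) = 1.6776 km
W2: √((-0.0184·111.32)² + (0.0201·99.74)²) = √(4.195484 + 4.019119) = 2.8661 km
W3: √((-0.0237·111.32)² + (-0.0180·99.74)²) = √(6.960542 + 3.223174) = 3.1912 km
W4: √((-0.0193·111.32)² + (0.0130·99.74)²) = √(4.615949 + 1.681223) = 2.5094 km
W5: √((0.0179·111.32)² + (-0.0087·99.74)²) = √(3.970566 + 0.752969) = 2.1734 km
W6: √((-0.0033·111.32)² + (0.0030·99.74)²) = √(0.134950 + 0.089533) = 0.4738 km
W7: √((0.0120·111.32)² + (0.0084·99.74)²) = √(1.784469 + 0.701936) = 1.5768 km
W8: √((-0.0213·111.32)² + (-0.0185·99.74)²) = √(5.622191 + 3.404726) = 3.0045 km
W9: √((-0.0077·111.32)² + (0.0028·99.74)²) = √(0.734730 + 0.077993) = 0.9015 km
W10: √((-0.0138·111.32)² + (0.0158·99.74)²) = √(2.359960 + 2.483436) = 2.2008 km
W11: √((-0.0104·111.32)² + (-0.0093·99.74)²) = √(1.340334 + 0.860408) = 1.4835 km
W12: √((-0.0022·111.32)² + (-0.0086·99.74)²) = √(0.059978 + 0.735759) = 0.8920 km
Minimum: W6 at 0.4738 km.

W6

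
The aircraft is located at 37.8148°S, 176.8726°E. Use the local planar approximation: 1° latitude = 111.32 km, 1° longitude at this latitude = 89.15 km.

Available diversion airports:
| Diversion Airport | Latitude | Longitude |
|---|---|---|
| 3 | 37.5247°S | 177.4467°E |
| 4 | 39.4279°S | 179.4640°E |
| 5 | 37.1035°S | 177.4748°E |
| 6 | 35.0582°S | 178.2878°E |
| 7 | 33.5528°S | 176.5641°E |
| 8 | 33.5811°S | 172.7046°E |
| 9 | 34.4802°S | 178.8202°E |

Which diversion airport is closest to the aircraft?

Distances from 37.8148°S, 176.8726°E:
3: √((0.2901·111.32)² + (0.5741·89.15)²) = √(1042.898044 + 2619.496296) = 60.5177 km
4: √((-1.6131·111.32)² + (2.5914·89.15)²) = √(32245.489769 + 53371.769763) = 292.6043 km
5: √((0.7113·111.32)² + (0.6022·89.15)²) = √(6269.775821 + 2882.200554) = 95.6660 km
6: √((2.7566·111.32)² + (1.4152·89.15)²) = √(94165.951471 + 15917.627411) = 331.7885 km
7: √((4.2620·111.32)² + (-0.3085·89.15)²) = √(225098.855093 + 756.402633) = 475.2423 km
8: √((4.2337·111.32)² + (-4.1680·89.15)²) = √(222119.433239 + 138069.615560) = 600.1575 km
9: √((3.3346·111.32)² + (1.9476·89.15)²) = √(137795.135752 + 30146.869903) = 409.8073 km
Minimum: 3 at 60.5177 km.

3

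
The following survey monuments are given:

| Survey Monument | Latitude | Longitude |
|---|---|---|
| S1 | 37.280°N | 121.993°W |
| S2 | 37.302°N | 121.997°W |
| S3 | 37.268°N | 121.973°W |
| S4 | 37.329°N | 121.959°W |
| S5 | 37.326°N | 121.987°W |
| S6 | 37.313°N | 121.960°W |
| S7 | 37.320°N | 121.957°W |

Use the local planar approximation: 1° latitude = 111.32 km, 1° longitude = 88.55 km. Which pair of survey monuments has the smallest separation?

Pairwise distances:
S1–S2: √((0.022·111.32)² + (-0.004·88.55)²) = √(5.99780 + 0.12546) = 2.475 km
S1–S3: √((-0.012·111.32)² + (0.020·88.55)²) = √(1.78447 + 3.13644) = 2.218 km
S1–S4: √((0.049·111.32)² + (0.034·88.55)²) = √(29.75353 + 9.06431) = 6.230 km
S1–S5: √((0.046·111.32)² + (0.006·88.55)²) = √(26.22177 + 0.28228) = 5.148 km
S1–S6: √((0.033·111.32)² + (0.033·88.55)²) = √(13.49504 + 8.53896) = 4.694 km
S1–S7: √((0.040·111.32)² + (0.036·88.55)²) = √(19.82743 + 10.16207) = 5.476 km
S2–S3: √((-0.034·111.32)² + (0.024·88.55)²) = √(14.32532 + 4.51648) = 4.341 km
S2–S4: √((0.027·111.32)² + (0.038·88.55)²) = √(9.03387 + 11.32255) = 4.512 km
S2–S5: √((0.024·111.32)² + (0.010·88.55)²) = √(7.13787 + 0.78411) = 2.815 km
S2–S6: √((0.011·111.32)² + (0.037·88.55)²) = √(1.49945 + 10.73447) = 3.498 km
S2–S7: √((0.018·111.32)² + (0.040·88.55)²) = √(4.01505 + 12.54576) = 4.069 km
S3–S4: √((0.061·111.32)² + (0.014·88.55)²) = √(46.11116 + 1.53686) = 6.903 km
S3–S5: √((0.058·111.32)² + (-0.014·88.55)²) = √(41.68717 + 1.53686) = 6.574 km
S3–S6: √((0.045·111.32)² + (0.013·88.55)²) = √(25.09409 + 1.32515) = 5.140 km
S3–S7: √((0.052·111.32)² + (0.016·88.55)²) = √(33.50835 + 2.00732) = 5.960 km
S4–S5: √((-0.003·111.32)² + (-0.028·88.55)²) = √(0.11153 + 6.14742) = 2.502 km
S4–S6: √((-0.016·111.32)² + (-0.001·88.55)²) = √(3.17239 + 0.00784) = 1.783 km
S4–S7: √((-0.009·111.32)² + (0.002·88.55)²) = √(1.00376 + 0.03136) = 1.017 km
S5–S6: √((-0.013·111.32)² + (0.027·88.55)²) = √(2.09427 + 5.71616) = 2.795 km
S5–S7: √((-0.006·111.32)² + (0.030·88.55)²) = √(0.44612 + 7.05699) = 2.739 km
S6–S7: √((0.007·111.32)² + (0.003·88.55)²) = √(0.60721 + 0.07057) = 0.823 km
Closest pair: S6–S7 at 0.823 km.

S6 and S7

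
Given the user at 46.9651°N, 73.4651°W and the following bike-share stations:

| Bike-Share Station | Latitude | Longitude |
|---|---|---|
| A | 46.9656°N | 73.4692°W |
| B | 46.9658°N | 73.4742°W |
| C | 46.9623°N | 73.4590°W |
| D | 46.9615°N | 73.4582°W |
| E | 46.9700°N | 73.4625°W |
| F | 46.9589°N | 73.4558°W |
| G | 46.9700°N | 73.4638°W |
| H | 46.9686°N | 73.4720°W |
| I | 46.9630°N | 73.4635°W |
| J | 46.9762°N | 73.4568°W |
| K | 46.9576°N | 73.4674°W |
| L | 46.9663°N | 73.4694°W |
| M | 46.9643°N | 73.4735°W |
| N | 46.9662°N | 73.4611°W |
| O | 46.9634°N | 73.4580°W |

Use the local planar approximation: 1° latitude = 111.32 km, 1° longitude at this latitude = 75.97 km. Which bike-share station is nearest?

I

Distances from 46.9651°N, 73.4651°W:
A: √((0.0005·111.32)² + (-0.0041·75.97)²) = √(0.003098 + 0.097018) = 0.3164 km
B: √((0.0007·111.32)² + (-0.0091·75.97)²) = √(0.006072 + 0.477933) = 0.6957 km
C: √((-0.0028·111.32)² + (0.0061·75.97)²) = √(0.097154 + 0.214755) = 0.5585 km
D: √((-0.0036·111.32)² + (0.0069·75.97)²) = √(0.160602 + 0.274778) = 0.6598 km
E: √((0.0049·111.32)² + (0.0026·75.97)²) = √(0.297535 + 0.039015) = 0.5801 km
F: √((-0.0062·111.32)² + (0.0093·75.97)²) = √(0.476354 + 0.499172) = 0.9877 km
G: √((0.0049·111.32)² + (0.0013·75.97)²) = √(0.297535 + 0.009754) = 0.5543 km
H: √((0.0035·111.32)² + (-0.0069·75.97)²) = √(0.151804 + 0.274778) = 0.6531 km
I: √((-0.0021·111.32)² + (0.0016·75.97)²) = √(0.054649 + 0.014775) = 0.2635 km
J: √((0.0111·111.32)² + (0.0083·75.97)²) = √(1.526836 + 0.397595) = 1.3872 km
K: √((-0.0075·111.32)² + (-0.0023·75.97)²) = √(0.697058 + 0.030531) = 0.8530 km
L: √((0.0012·111.32)² + (-0.0043·75.97)²) = √(0.017845 + 0.106714) = 0.3529 km
M: √((-0.0008·111.32)² + (-0.0084·75.97)²) = √(0.007931 + 0.407233) = 0.6443 km
N: √((0.0011·111.32)² + (0.0040·75.97)²) = √(0.014994 + 0.092343) = 0.3276 km
O: √((-0.0017·111.32)² + (0.0071·75.97)²) = √(0.035813 + 0.290938) = 0.5716 km
Minimum: I at 0.2635 km.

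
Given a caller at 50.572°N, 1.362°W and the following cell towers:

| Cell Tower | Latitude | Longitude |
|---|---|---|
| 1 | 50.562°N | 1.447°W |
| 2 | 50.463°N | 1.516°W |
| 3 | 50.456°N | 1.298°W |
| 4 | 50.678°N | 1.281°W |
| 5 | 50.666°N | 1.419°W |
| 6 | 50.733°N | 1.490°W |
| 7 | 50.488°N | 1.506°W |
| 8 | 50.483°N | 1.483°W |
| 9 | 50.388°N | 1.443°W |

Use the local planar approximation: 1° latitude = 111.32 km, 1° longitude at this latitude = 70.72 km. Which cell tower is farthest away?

Distances from 50.572°N, 1.362°W:
1: 6.113 km
2: 16.305 km
3: 13.683 km
4: 13.117 km
5: 11.214 km
6: 20.079 km
7: 13.826 km
8: 13.091 km
9: 21.269 km
Maximum: 9 at 21.269 km.

9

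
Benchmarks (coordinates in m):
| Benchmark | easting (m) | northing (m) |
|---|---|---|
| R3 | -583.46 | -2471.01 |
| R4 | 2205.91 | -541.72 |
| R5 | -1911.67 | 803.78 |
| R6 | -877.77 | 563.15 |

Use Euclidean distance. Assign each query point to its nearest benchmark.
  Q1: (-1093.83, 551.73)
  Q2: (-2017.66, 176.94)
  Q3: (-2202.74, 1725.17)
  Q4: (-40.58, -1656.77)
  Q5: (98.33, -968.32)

Q1→R6; Q2→R5; Q3→R5; Q4→R3; Q5→R3

Q1 at (-1093.83, 551.73):
  R3: √((510.37)² + (-3022.74)²) = √(260477.5369 + 9136957.1076) = 3065.52 m
  R4: √((3299.74)² + (-1093.45)²) = √(10888284.0676 + 1195632.9025) = 3476.19 m
  R5: √((-817.84)² + (252.05)²) = √(668862.2656 + 63529.2025) = 855.80 m
  R6: √((216.06)² + (11.42)²) = √(46681.9236 + 130.4164) = 216.36 m
  → nearest: R6 (216.36 m)
Q2 at (-2017.66, 176.94):
  R3: √((1434.20)² + (-2647.95)²) = √(2056929.6400 + 7011639.2025) = 3011.41 m
  R4: √((4223.57)² + (-718.66)²) = √(17838543.5449 + 516472.1956) = 4284.28 m
  R5: √((105.99)² + (626.84)²) = √(11233.8801 + 392928.3856) = 635.74 m
  R6: √((1139.89)² + (386.21)²) = √(1299349.2121 + 149158.1641) = 1203.54 m
  → nearest: R5 (635.74 m)
Q3 at (-2202.74, 1725.17):
  R3: √((1619.28)² + (-4196.18)²) = √(2622067.7184 + 17607926.5924) = 4497.78 m
  R4: √((4408.65)² + (-2266.89)²) = √(19436194.8225 + 5138790.2721) = 4957.32 m
  R5: √((291.07)² + (-921.39)²) = √(84721.7449 + 848959.5321) = 966.27 m
  R6: √((1324.97)² + (-1162.02)²) = √(1755545.5009 + 1350290.4804) = 1762.34 m
  → nearest: R5 (966.27 m)
Q4 at (-40.58, -1656.77):
  R3: √((-542.88)² + (-814.24)²) = √(294718.6944 + 662986.7776) = 978.62 m
  R4: √((2246.49)² + (1115.05)²) = √(5046717.3201 + 1243336.5025) = 2508.00 m
  R5: √((-1871.09)² + (2460.55)²) = √(3500977.7881 + 6054306.3025) = 3091.16 m
  R6: √((-837.19)² + (2219.92)²) = √(700887.0961 + 4928044.8064) = 2372.54 m
  → nearest: R3 (978.62 m)
Q5 at (98.33, -968.32):
  R3: √((-681.79)² + (-1502.69)²) = √(464837.6041 + 2258077.2361) = 1650.13 m
  R4: √((2107.58)² + (426.60)²) = √(4441893.4564 + 181987.5600) = 2150.32 m
  R5: √((-2010.00)² + (1772.10)²) = √(4040100.0000 + 3140338.4100) = 2679.63 m
  R6: √((-976.10)² + (1531.47)²) = √(952771.2100 + 2345400.3609) = 1816.09 m
  → nearest: R3 (1650.13 m)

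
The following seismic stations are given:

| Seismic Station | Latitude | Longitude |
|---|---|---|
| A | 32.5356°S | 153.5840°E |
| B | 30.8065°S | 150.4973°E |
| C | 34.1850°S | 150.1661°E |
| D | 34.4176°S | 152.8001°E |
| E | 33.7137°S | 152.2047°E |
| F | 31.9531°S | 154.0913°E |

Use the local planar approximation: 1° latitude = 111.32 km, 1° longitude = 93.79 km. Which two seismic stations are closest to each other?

Pairwise distances:
A–B: 347.6507 km
A–C: 369.4251 km
A–D: 222.0304 km
A–E: 184.2131 km
A–F: 80.4273 km
B–C: 377.3753 km
B–D: 456.3346 km
B–E: 361.0816 km
B–F: 360.4381 km
C–D: 248.3961 km
C–E: 198.2679 km
C–F: 444.1400 km
D–E: 96.2205 km
D–F: 299.8875 km
E–F: 264.0480 km
Closest pair: A–F at 80.4273 km.

A and F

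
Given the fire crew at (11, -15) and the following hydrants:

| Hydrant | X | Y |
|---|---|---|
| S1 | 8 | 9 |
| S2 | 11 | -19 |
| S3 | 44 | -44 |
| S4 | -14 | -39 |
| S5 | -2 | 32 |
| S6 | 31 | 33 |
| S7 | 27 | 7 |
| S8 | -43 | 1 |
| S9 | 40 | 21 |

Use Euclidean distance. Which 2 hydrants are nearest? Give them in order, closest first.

Distances from (11, -15):
S1: √((-3)² + (24)²) = √(9.000 + 576.000) = 24.2
S2: √((0)² + (-4)²) = √(0.000 + 16.000) = 4.0
S3: √((33)² + (-29)²) = √(1089.000 + 841.000) = 43.9
S4: √((-25)² + (-24)²) = √(625.000 + 576.000) = 34.7
S5: √((-13)² + (47)²) = √(169.000 + 2209.000) = 48.8
S6: √((20)² + (48)²) = √(400.000 + 2304.000) = 52.0
S7: √((16)² + (22)²) = √(256.000 + 484.000) = 27.2
S8: √((-54)² + (16)²) = √(2916.000 + 256.000) = 56.3
S9: √((29)² + (36)²) = √(841.000 + 1296.000) = 46.2
Sorted: S2 (4.0) < S1 (24.2) < S7 (27.2) < S4 (34.7) < …

S2, S1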